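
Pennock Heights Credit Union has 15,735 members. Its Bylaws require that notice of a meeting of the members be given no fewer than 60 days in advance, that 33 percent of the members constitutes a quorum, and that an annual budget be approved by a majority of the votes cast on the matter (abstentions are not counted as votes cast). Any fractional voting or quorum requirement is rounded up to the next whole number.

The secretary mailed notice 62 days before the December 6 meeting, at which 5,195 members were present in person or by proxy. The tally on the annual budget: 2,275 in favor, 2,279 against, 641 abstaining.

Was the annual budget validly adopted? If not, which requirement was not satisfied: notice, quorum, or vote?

Notice: 62 days given; 60 required. Satisfied.
Quorum: 33% of 15,735 = 5,192.55, rounded up to 5,193; 5,195 present. Satisfied.
Vote: requires a majority of the votes cast (5,195 − 641 abstaining = 4,554); a majority of 4554 is 2278, so 2,278 needed; 2,275 in favor. Not satisfied.

Invalid — vote requirement not satisfied.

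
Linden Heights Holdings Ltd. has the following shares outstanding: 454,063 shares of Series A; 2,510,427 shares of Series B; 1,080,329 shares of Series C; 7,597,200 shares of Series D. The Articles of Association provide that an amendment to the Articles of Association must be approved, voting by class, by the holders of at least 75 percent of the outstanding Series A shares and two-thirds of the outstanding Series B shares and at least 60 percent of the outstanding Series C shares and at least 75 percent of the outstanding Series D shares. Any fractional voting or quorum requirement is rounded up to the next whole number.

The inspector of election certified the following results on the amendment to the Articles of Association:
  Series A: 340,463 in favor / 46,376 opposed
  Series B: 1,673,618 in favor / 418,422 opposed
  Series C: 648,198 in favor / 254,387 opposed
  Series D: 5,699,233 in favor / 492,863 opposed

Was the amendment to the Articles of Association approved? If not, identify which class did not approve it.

Series A: 3/4 of 454063 = 340547.25, rounded up to 340548; 340,548 required, 340,463 in favor — not approved.
Series B: 2/3 of 2510427 = 1673618; 1,673,618 required, 1,673,618 in favor — approved.
Series C: 3/5 of 1080329 = 648197.40, rounded up to 648198; 648,198 required, 648,198 in favor — approved.
Series D: 3/4 of 7597200 = 5697900; 5,697,900 required, 5,699,233 in favor — approved.

Not approved — the Series A shares did not give the required vote.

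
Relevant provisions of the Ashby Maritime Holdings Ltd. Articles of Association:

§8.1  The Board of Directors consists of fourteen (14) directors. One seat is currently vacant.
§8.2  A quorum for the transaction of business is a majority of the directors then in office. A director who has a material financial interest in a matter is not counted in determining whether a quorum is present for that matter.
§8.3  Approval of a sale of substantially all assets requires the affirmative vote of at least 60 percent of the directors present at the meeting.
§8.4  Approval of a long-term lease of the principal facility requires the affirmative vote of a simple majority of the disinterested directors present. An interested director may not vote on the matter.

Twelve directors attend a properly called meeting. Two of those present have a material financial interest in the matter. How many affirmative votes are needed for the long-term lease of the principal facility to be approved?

6

The long-term lease of the principal facility requires a majority of the disinterested directors present (12 − 2 = 10).
A majority of 10 is 6.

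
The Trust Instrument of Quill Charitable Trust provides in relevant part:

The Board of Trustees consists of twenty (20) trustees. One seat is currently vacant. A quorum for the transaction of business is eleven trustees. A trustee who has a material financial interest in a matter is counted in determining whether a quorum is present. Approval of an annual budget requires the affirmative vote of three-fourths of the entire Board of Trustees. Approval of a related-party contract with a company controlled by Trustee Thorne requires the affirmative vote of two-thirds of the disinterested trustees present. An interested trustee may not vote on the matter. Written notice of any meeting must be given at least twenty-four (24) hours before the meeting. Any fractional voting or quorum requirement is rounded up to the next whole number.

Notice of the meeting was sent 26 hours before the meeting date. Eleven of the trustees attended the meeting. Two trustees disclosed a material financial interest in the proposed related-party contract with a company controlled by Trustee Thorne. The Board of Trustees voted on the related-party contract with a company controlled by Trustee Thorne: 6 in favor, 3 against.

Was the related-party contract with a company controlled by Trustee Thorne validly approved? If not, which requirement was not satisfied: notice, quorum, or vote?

Valid — all requirements satisfied.

Notice: 26 hours given; 24 required (26 ≥ 24). Satisfied.
Quorum: 11 present (interested trustees count toward quorum); quorum is 11. Satisfied.
Vote: the related-party contract with a company controlled by Trustee Thorne requires two-thirds of the disinterested trustees present (11 − 2 = 9). 2/3 of 9 = 6, so 6 affirmative votes are needed; 6 voted in favor. Satisfied.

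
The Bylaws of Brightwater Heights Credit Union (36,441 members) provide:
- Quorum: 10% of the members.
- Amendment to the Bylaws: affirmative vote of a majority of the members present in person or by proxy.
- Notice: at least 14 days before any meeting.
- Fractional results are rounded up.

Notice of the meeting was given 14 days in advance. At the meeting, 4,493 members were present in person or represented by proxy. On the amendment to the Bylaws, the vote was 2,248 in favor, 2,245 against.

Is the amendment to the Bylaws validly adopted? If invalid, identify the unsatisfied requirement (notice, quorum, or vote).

Valid — all requirements satisfied.

Notice: 14 days given; 14 required. Satisfied.
Quorum: 10% of 36,441 = 3,644.10, rounded up to 3,645; 4,493 present. Satisfied.
Vote: requires a majority of those present (4,493); a majority of 4493 is 2247, so 2,247 needed; 2,248 in favor. Satisfied.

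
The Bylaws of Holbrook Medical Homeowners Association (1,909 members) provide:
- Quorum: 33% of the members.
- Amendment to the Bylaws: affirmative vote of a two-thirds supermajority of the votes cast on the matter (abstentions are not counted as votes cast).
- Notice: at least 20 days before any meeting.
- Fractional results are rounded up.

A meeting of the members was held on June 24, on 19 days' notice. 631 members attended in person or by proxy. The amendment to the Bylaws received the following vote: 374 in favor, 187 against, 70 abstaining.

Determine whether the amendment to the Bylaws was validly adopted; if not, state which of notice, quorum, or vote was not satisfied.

Invalid — notice requirement not satisfied.

Notice: 19 days given; 20 required. Not satisfied.
Quorum: 33% of 1,909 = 629.97, rounded up to 630; 631 present. Satisfied.
Vote: requires two-thirds of the votes cast (631 − 70 abstaining = 561); 2/3 of 561 = 374, so 374 needed; 374 in favor. Satisfied.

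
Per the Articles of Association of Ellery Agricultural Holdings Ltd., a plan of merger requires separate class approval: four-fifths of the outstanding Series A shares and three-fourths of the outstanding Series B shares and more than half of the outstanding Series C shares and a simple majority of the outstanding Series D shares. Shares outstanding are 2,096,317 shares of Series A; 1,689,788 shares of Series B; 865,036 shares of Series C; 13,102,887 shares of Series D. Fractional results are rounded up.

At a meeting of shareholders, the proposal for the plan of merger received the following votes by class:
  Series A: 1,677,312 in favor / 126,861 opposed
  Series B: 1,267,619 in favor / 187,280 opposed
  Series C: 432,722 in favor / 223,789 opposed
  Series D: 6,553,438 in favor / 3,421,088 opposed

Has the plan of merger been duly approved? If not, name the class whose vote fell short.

Approved — every class gave the required vote.

Series A: 4/5 of 2096317 = 1677053.60, rounded up to 1677054; 1,677,054 required, 1,677,312 in favor — approved.
Series B: 3/4 of 1689788 = 1267341; 1,267,341 required, 1,267,619 in favor — approved.
Series C: a majority of 865036 is 432519; 432,519 required, 432,722 in favor — approved.
Series D: a majority of 13102887 is 6551444; 6,551,444 required, 6,553,438 in favor — approved.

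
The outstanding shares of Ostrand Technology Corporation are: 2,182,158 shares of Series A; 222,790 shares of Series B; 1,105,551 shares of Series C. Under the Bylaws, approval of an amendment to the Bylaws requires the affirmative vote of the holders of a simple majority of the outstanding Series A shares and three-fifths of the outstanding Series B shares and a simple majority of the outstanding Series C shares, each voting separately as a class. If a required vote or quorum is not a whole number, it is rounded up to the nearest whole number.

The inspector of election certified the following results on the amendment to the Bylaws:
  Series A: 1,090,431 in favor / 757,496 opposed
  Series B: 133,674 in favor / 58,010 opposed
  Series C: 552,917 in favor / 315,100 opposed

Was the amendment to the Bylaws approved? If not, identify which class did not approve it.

Series A: a majority of 2182158 is 1091080; 1,091,080 required, 1,090,431 in favor — not approved.
Series B: 3/5 of 222790 = 133674; 133,674 required, 133,674 in favor — approved.
Series C: a majority of 1105551 is 552776; 552,776 required, 552,917 in favor — approved.

Not approved — the Series A shares did not give the required vote.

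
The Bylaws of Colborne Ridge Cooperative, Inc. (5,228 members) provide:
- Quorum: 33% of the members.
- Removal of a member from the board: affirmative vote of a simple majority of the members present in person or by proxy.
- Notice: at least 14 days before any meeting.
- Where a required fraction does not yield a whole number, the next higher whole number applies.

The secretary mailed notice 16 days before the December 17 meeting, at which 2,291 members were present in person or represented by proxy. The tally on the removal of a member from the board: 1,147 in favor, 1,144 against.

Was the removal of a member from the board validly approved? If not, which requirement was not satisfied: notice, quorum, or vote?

Valid — all requirements satisfied.

Notice: 16 days given; 14 required. Satisfied.
Quorum: 33% of 5,228 = 1,725.24, rounded up to 1,726; 2,291 present. Satisfied.
Vote: requires a majority of those present (2,291); a majority of 2291 is 1146, so 1,146 needed; 1,147 in favor. Satisfied.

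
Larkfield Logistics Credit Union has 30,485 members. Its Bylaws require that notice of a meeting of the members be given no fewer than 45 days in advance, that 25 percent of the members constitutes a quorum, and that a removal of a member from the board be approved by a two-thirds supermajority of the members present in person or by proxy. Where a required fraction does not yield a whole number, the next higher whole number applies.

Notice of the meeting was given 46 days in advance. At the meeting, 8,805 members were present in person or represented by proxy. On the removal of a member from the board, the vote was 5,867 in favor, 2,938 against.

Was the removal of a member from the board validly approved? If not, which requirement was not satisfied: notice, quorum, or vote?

Invalid — vote requirement not satisfied.

Notice: 46 days given; 45 required. Satisfied.
Quorum: 25% of 30,485 = 7,621.25, rounded up to 7,622; 8,805 present. Satisfied.
Vote: requires two-thirds of those present (8,805); 2/3 of 8805 = 5870, so 5,870 needed; 5,867 in favor. Not satisfied.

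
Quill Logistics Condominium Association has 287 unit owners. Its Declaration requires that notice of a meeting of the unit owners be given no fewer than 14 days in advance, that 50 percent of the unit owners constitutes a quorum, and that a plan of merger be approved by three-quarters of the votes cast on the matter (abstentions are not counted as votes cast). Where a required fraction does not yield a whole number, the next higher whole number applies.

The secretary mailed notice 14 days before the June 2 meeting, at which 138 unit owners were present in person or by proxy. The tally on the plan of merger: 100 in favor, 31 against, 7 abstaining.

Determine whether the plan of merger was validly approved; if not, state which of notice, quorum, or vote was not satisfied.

Invalid — quorum requirement not satisfied.

Notice: 14 days given; 14 required. Satisfied.
Quorum: 50% of 287 = 143.50, rounded up to 144; 138 present. Not satisfied.
Vote: requires three-fourths of the votes cast (138 − 7 abstaining = 131); 3/4 of 131 = 98.25, rounded up to 99, so 99 needed; 100 in favor. Satisfied.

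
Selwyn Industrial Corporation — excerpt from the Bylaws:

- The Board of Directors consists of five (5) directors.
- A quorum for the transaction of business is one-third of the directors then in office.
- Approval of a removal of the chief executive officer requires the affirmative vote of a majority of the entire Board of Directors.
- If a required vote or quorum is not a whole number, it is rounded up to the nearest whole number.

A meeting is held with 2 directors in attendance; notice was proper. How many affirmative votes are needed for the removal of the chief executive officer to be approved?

The removal of the chief executive officer requires a majority of the entire Board of Directors (5).
A majority of 5 is 3.
(Only 2 can vote, so the removal of the chief executive officer cannot pass at this meeting, but the required vote is still 3.)

3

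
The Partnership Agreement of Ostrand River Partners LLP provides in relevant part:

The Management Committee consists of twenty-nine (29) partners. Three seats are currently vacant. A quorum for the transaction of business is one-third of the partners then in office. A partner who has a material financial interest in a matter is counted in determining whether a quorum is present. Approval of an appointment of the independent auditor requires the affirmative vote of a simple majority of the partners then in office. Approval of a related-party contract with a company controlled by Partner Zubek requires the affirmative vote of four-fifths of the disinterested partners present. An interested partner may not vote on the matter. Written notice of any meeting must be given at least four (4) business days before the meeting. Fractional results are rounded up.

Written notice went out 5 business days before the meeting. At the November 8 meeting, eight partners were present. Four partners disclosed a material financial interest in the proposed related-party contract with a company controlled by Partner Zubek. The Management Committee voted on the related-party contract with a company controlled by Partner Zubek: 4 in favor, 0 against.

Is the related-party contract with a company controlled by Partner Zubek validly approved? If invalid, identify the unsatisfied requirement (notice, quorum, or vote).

Notice: 5 business days given; 4 required (5 ≥ 4). Satisfied.
Quorum: 8 present (interested partners count toward quorum); quorum is 9. Not satisfied.
Vote: the related-party contract with a company controlled by Partner Zubek requires four-fifths of the disinterested partners present (8 − 4 = 4). 4/5 of 4 = 3.20, rounded up to 4, so 4 affirmative votes are needed; 4 voted in favor. Satisfied. (Moot — without a quorum no business can be validly transacted.)

Invalid — quorum requirement not satisfied.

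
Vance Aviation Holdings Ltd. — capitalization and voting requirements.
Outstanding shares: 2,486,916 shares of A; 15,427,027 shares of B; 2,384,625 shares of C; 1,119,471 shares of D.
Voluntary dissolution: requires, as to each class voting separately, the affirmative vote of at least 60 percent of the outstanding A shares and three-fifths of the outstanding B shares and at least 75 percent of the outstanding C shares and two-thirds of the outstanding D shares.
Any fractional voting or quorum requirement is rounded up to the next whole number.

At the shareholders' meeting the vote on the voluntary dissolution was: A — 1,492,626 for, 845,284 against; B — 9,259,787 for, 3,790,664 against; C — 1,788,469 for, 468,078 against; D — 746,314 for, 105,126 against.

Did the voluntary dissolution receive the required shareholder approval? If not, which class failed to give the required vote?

Approved — every class gave the required vote.

A: 3/5 of 2486916 = 1492149.60, rounded up to 1492150; 1,492,150 required, 1,492,626 in favor — approved.
B: 3/5 of 15427027 = 9256216.20, rounded up to 9256217; 9,256,217 required, 9,259,787 in favor — approved.
C: 3/4 of 2384625 = 1788468.75, rounded up to 1788469; 1,788,469 required, 1,788,469 in favor — approved.
D: 2/3 of 1119471 = 746314; 746,314 required, 746,314 in favor — approved.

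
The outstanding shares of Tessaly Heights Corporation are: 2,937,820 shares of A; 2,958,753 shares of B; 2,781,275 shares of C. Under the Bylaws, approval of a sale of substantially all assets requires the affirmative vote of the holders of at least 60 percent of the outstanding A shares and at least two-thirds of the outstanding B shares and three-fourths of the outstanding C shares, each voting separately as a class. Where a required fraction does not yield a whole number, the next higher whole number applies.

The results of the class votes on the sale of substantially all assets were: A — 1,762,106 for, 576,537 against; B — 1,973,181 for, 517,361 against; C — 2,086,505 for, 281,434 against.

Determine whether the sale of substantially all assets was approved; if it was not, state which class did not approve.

A: 3/5 of 2937820 = 1762692; 1,762,692 required, 1,762,106 in favor — not approved.
B: 2/3 of 2958753 = 1972502; 1,972,502 required, 1,973,181 in favor — approved.
C: 3/4 of 2781275 = 2085956.25, rounded up to 2085957; 2,085,957 required, 2,086,505 in favor — approved.

Not approved — the A shares did not give the required vote.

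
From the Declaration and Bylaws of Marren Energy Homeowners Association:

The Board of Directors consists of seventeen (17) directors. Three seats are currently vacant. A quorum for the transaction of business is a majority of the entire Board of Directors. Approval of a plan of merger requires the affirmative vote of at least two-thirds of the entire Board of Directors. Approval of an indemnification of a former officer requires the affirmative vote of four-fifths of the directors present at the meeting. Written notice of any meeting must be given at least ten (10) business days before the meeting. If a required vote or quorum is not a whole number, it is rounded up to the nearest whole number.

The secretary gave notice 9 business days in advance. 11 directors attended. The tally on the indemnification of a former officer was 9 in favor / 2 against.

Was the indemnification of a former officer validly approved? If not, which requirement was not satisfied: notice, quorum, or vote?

Notice: 9 business days given; 10 required (9 < 10). Not satisfied.
Quorum: 11 present; quorum is 9. Satisfied.
Vote: the indemnification of a former officer requires four-fifths of the directors present (11). 4/5 of 11 = 8.80, rounded up to 9, so 9 affirmative votes are needed; 9 voted in favor. Satisfied.

Invalid — notice requirement not satisfied.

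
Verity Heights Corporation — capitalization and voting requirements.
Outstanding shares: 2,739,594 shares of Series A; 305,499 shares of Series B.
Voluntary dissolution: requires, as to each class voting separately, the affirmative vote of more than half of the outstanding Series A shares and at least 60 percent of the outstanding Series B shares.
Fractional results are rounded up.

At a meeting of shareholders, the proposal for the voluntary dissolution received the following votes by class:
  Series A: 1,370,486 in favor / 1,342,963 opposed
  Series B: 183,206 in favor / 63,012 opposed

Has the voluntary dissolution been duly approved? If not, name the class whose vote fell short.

Series A: a majority of 2739594 is 1369798; 1,369,798 required, 1,370,486 in favor — approved.
Series B: 3/5 of 305499 = 183299.40, rounded up to 183300; 183,300 required, 183,206 in favor — not approved.

Not approved — the Series B shares did not give the required vote.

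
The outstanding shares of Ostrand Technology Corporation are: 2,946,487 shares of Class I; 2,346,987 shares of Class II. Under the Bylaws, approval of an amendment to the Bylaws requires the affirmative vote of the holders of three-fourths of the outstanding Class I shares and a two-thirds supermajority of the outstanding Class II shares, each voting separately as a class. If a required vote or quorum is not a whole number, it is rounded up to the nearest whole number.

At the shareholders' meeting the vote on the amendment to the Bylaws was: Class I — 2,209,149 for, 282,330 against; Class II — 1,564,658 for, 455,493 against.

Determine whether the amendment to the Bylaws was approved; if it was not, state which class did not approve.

Not approved — the Class I shares did not give the required vote.

Class I: 3/4 of 2946487 = 2209865.25, rounded up to 2209866; 2,209,866 required, 2,209,149 in favor — not approved.
Class II: 2/3 of 2346987 = 1564658; 1,564,658 required, 1,564,658 in favor — approved.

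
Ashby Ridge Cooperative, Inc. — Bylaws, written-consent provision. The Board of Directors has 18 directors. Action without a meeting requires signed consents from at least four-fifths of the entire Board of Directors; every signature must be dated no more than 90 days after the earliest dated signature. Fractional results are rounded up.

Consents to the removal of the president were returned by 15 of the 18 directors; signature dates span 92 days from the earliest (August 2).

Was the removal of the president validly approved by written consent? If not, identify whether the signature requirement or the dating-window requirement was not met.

Signatures required: at least four-fifths of 18 — 4/5 of 18 = 14.40, rounded up to 15, so 15 needed; 15 signed. Sufficient.
Dating window: the latest signature is 92 days after the earliest; the limit is 90 days. Outside the window.

Not effective — dating-window requirement not satisfied.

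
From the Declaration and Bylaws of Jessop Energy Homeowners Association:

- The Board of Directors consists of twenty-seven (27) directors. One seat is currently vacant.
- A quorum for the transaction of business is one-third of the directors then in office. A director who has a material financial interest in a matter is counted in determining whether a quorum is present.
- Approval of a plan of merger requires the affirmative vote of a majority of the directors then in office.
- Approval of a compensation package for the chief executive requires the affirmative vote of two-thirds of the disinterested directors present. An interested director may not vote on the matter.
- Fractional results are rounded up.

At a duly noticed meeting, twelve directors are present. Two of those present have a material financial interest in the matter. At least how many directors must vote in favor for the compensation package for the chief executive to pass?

7

The compensation package for the chief executive requires two-thirds of the disinterested directors present (12 − 2 = 10).
2/3 of 10 = 6.67, rounded up to 7.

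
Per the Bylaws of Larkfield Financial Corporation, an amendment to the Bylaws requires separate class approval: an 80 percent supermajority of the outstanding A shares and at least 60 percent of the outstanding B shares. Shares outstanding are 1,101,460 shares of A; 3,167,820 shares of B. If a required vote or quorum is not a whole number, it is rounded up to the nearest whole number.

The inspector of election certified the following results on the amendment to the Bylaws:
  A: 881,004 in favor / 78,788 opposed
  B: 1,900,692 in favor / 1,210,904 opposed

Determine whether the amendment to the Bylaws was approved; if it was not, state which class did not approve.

A: 4/5 of 1101460 = 881168; 881,168 required, 881,004 in favor — not approved.
B: 3/5 of 3167820 = 1900692; 1,900,692 required, 1,900,692 in favor — approved.

Not approved — the A shares did not give the required vote.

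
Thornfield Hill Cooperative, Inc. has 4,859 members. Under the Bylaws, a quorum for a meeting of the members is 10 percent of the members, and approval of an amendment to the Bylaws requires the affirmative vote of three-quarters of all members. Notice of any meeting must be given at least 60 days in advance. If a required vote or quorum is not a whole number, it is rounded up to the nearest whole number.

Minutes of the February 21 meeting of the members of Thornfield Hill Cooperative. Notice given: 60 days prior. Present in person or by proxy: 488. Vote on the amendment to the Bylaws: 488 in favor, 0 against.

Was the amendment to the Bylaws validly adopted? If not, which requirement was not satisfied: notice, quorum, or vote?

Notice: 60 days given; 60 required. Satisfied.
Quorum: 10% of 4,859 = 485.90, rounded up to 486; 488 present. Satisfied.
Vote: requires three-fourths of all members (4,859); 3/4 of 4859 = 3644.25, rounded up to 3645, so 3,645 needed; 488 in favor. Not satisfied.

Invalid — vote requirement not satisfied.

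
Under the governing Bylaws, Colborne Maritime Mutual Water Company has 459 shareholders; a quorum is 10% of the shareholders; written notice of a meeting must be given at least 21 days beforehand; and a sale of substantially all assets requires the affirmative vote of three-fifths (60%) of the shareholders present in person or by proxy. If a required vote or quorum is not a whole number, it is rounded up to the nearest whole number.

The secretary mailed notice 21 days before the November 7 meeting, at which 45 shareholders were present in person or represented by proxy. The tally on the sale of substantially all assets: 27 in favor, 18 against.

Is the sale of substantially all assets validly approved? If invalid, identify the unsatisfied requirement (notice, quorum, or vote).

Notice: 21 days given; 21 required. Satisfied.
Quorum: 10% of 459 = 45.90, rounded up to 46; 45 present. Not satisfied.
Vote: requires three-fifths of those present (45); 3/5 of 45 = 27, so 27 needed; 27 in favor. Satisfied.

Invalid — quorum requirement not satisfied.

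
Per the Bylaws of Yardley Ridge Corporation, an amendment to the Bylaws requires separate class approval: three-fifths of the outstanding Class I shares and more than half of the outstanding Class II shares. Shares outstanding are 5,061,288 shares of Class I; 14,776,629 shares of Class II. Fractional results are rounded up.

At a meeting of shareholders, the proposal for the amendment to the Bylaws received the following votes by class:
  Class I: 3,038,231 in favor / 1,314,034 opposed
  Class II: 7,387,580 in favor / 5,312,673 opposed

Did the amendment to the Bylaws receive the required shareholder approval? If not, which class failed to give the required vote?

Not approved — the Class II shares did not give the required vote.

Class I: 3/5 of 5061288 = 3036772.80, rounded up to 3036773; 3,036,773 required, 3,038,231 in favor — approved.
Class II: a majority of 14776629 is 7388315; 7,388,315 required, 7,387,580 in favor — not approved.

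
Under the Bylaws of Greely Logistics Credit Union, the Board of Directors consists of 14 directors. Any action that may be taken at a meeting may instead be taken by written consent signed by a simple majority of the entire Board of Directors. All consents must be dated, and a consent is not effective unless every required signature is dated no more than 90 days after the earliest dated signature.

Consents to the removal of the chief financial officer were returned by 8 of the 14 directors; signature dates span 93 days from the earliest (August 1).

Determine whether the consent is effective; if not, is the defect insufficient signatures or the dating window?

Not effective — dating-window requirement not satisfied.

Signatures required: a simple majority of 14 — a majority of 14 is 8, so 8 needed; 8 signed. Sufficient.
Dating window: the latest signature is 93 days after the earliest; the limit is 90 days. Outside the window.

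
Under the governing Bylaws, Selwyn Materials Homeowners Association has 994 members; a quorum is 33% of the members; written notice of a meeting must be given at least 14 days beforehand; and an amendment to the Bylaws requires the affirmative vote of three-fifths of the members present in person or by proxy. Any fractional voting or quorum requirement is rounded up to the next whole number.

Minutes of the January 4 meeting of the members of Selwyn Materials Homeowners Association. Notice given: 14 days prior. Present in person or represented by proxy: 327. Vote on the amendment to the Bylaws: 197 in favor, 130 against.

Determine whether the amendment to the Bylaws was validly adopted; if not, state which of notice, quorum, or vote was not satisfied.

Notice: 14 days given; 14 required. Satisfied.
Quorum: 33% of 994 = 328.02, rounded up to 329; 327 present. Not satisfied.
Vote: requires three-fifths of those present (327); 3/5 of 327 = 196.20, rounded up to 197, so 197 needed; 197 in favor. Satisfied.

Invalid — quorum requirement not satisfied.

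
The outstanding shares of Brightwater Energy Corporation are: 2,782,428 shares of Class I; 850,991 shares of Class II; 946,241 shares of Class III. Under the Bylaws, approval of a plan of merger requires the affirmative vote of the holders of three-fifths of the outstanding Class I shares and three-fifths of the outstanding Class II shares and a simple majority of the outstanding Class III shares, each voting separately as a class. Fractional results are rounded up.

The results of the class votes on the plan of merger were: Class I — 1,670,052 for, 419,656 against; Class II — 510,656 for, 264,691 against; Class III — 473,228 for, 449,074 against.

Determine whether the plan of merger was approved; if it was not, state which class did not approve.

Approved — every class gave the required vote.

Class I: 3/5 of 2782428 = 1669456.80, rounded up to 1669457; 1,669,457 required, 1,670,052 in favor — approved.
Class II: 3/5 of 850991 = 510594.60, rounded up to 510595; 510,595 required, 510,656 in favor — approved.
Class III: a majority of 946241 is 473121; 473,121 required, 473,228 in favor — approved.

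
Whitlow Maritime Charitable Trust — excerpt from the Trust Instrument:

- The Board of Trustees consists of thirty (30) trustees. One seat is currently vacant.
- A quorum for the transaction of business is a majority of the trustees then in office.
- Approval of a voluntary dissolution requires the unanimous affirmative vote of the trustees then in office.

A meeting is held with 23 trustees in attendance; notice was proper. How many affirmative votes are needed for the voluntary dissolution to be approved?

The voluntary dissolution requires the unanimous vote of the trustees then in office (29).
Unanimous means all 29.
(Only 23 can vote, so the voluntary dissolution cannot pass at this meeting, but the required vote is still 29.)

29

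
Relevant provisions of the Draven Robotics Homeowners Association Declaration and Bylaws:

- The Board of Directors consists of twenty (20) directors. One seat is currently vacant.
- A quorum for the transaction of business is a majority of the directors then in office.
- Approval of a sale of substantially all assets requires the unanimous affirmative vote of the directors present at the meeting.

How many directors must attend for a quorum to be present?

A majority of 19 is 10.

10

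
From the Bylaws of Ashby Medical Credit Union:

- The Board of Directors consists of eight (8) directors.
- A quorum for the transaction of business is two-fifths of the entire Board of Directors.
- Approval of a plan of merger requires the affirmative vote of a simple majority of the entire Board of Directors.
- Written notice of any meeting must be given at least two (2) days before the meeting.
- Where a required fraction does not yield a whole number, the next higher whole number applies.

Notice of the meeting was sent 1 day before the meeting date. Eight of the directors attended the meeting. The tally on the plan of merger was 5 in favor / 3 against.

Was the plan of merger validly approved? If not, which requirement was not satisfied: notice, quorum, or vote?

Notice: 1 day given; 2 required (1 < 2). Not satisfied.
Quorum: 8 present; quorum is 4. Satisfied.
Vote: the plan of merger requires a majority of the entire Board of Directors (8). A majority of 8 is 5, so 5 affirmative votes are needed; 5 voted in favor. Satisfied.

Invalid — notice requirement not satisfied.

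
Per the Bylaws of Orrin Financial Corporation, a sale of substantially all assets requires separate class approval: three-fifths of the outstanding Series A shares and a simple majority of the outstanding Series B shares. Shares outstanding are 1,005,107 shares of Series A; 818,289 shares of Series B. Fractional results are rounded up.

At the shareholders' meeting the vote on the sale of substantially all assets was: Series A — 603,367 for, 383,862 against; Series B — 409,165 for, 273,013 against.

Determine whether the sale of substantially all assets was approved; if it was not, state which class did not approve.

Approved — every class gave the required vote.

Series A: 3/5 of 1005107 = 603064.20, rounded up to 603065; 603,065 required, 603,367 in favor — approved.
Series B: a majority of 818289 is 409145; 409,145 required, 409,165 in favor — approved.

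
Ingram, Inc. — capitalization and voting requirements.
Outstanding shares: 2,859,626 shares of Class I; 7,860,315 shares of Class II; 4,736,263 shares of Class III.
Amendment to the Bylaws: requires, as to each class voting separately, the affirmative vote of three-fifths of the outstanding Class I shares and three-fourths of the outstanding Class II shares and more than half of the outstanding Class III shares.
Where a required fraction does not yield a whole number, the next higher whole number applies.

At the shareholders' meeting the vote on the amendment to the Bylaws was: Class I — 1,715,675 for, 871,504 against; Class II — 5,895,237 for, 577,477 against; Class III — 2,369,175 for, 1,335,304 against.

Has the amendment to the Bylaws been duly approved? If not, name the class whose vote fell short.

Class I: 3/5 of 2859626 = 1715775.60, rounded up to 1715776; 1,715,776 required, 1,715,675 in favor — not approved.
Class II: 3/4 of 7860315 = 5895236.25, rounded up to 5895237; 5,895,237 required, 5,895,237 in favor — approved.
Class III: a majority of 4736263 is 2368132; 2,368,132 required, 2,369,175 in favor — approved.

Not approved — the Class I shares did not give the required vote.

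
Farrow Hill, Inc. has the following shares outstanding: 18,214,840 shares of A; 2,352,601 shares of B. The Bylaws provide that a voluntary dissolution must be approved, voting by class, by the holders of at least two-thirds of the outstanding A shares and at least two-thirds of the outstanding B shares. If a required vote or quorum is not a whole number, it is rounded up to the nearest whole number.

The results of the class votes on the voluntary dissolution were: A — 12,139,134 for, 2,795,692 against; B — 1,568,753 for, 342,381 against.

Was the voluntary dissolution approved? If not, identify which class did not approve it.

Not approved — the A shares did not give the required vote.

A: 2/3 of 18214840 = 12143226.67, rounded up to 12143227; 12,143,227 required, 12,139,134 in favor — not approved.
B: 2/3 of 2352601 = 1568400.67, rounded up to 1568401; 1,568,401 required, 1,568,753 in favor — approved.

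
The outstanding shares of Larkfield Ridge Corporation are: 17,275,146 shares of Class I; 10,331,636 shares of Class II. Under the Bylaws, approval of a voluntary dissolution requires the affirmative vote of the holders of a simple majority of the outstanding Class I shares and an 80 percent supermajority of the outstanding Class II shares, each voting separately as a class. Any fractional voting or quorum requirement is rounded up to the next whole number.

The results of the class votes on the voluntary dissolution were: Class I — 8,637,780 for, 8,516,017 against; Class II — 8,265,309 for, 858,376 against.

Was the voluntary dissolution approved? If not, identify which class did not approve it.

Class I: a majority of 17275146 is 8637574; 8,637,574 required, 8,637,780 in favor — approved.
Class II: 4/5 of 10331636 = 8265308.80, rounded up to 8265309; 8,265,309 required, 8,265,309 in favor — approved.

Approved — every class gave the required vote.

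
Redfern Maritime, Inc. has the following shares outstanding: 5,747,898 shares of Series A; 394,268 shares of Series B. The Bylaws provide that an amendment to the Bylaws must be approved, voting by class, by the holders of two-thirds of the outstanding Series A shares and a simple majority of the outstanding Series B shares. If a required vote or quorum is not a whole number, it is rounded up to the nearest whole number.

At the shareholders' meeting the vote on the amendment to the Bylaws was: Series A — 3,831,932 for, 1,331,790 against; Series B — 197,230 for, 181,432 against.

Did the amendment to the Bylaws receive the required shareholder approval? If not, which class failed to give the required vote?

Approved — every class gave the required vote.

Series A: 2/3 of 5747898 = 3831932; 3,831,932 required, 3,831,932 in favor — approved.
Series B: a majority of 394268 is 197135; 197,135 required, 197,230 in favor — approved.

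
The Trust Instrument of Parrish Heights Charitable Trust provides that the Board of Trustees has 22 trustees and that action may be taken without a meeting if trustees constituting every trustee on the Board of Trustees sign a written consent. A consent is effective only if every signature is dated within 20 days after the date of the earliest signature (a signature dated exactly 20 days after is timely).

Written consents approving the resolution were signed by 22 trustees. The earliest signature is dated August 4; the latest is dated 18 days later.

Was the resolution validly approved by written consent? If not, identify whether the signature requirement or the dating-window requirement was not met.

Signatures required: all of 22 — unanimous means all 22, so 22 needed; 22 signed. Sufficient.
Dating window: the latest signature is 18 days after the earliest; the limit is 20 days. Within the window.

Effective — both the signature and dating-window requirements are satisfied.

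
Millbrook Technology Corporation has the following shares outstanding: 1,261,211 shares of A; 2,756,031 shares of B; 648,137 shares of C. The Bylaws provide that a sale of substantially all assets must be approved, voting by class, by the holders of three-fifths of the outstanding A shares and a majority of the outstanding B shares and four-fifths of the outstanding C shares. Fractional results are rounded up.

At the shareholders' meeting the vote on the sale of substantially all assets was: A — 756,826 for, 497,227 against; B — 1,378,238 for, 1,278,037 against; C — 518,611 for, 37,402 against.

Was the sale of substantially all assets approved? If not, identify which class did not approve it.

Approved — every class gave the required vote.

A: 3/5 of 1261211 = 756726.60, rounded up to 756727; 756,727 required, 756,826 in favor — approved.
B: a majority of 2756031 is 1378016; 1,378,016 required, 1,378,238 in favor — approved.
C: 4/5 of 648137 = 518509.60, rounded up to 518510; 518,510 required, 518,611 in favor — approved.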